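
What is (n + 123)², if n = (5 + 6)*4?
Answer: 27889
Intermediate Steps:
n = 44 (n = 11*4 = 44)
(n + 123)² = (44 + 123)² = 167² = 27889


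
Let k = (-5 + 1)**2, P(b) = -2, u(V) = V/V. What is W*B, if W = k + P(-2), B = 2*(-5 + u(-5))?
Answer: -112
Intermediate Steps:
u(V) = 1
k = 16 (k = (-4)**2 = 16)
B = -8 (B = 2*(-5 + 1) = 2*(-4) = -8)
W = 14 (W = 16 - 2 = 14)
W*B = 14*(-8) = -112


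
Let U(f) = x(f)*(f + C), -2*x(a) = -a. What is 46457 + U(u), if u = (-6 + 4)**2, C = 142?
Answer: 46749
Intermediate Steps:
x(a) = a/2 (x(a) = -(-1)*a/2 = a/2)
u = 4 (u = (-2)**2 = 4)
U(f) = f*(142 + f)/2 (U(f) = (f/2)*(f + 142) = (f/2)*(142 + f) = f*(142 + f)/2)
46457 + U(u) = 46457 + (1/2)*4*(142 + 4) = 46457 + (1/2)*4*146 = 46457 + 292 = 46749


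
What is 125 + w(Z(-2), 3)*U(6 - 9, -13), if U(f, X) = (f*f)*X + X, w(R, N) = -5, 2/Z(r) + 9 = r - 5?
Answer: 775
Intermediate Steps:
Z(r) = 2/(-14 + r) (Z(r) = 2/(-9 + (r - 5)) = 2/(-9 + (-5 + r)) = 2/(-14 + r))
U(f, X) = X + X*f**2 (U(f, X) = f**2*X + X = X*f**2 + X = X + X*f**2)
125 + w(Z(-2), 3)*U(6 - 9, -13) = 125 - (-65)*(1 + (6 - 9)**2) = 125 - (-65)*(1 + (-3)**2) = 125 - (-65)*(1 + 9) = 125 - (-65)*10 = 125 - 5*(-130) = 125 + 650 = 775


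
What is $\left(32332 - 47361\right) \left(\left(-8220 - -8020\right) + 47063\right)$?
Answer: $-704304027$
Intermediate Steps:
$\left(32332 - 47361\right) \left(\left(-8220 - -8020\right) + 47063\right) = - 15029 \left(\left(-8220 + 8020\right) + 47063\right) = - 15029 \left(-200 + 47063\right) = \left(-15029\right) 46863 = -704304027$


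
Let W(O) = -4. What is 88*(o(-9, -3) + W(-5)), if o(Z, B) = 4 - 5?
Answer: -440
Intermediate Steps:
o(Z, B) = -1
88*(o(-9, -3) + W(-5)) = 88*(-1 - 4) = 88*(-5) = -440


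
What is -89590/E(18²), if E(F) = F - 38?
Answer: -44795/143 ≈ -313.25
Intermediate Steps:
E(F) = -38 + F
-89590/E(18²) = -89590/(-38 + 18²) = -89590/(-38 + 324) = -89590/286 = -89590*1/286 = -44795/143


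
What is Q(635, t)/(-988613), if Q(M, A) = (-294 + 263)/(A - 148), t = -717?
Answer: -31/855150245 ≈ -3.6251e-8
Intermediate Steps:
Q(M, A) = -31/(-148 + A)
Q(635, t)/(-988613) = -31/(-148 - 717)/(-988613) = -31/(-865)*(-1/988613) = -31*(-1/865)*(-1/988613) = (31/865)*(-1/988613) = -31/855150245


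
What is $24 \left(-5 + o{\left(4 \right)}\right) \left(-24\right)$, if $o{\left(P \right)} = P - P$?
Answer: $2880$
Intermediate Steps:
$o{\left(P \right)} = 0$
$24 \left(-5 + o{\left(4 \right)}\right) \left(-24\right) = 24 \left(-5 + 0\right) \left(-24\right) = 24 \left(\left(-5\right) \left(-24\right)\right) = 24 \cdot 120 = 2880$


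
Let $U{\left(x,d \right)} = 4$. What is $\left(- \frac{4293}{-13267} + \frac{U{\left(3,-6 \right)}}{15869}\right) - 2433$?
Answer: $- \frac{512161099274}{210534023} \approx -2432.7$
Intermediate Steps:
$\left(- \frac{4293}{-13267} + \frac{U{\left(3,-6 \right)}}{15869}\right) - 2433 = \left(- \frac{4293}{-13267} + \frac{4}{15869}\right) - 2433 = \left(\left(-4293\right) \left(- \frac{1}{13267}\right) + 4 \cdot \frac{1}{15869}\right) - 2433 = \left(\frac{4293}{13267} + \frac{4}{15869}\right) - 2433 = \frac{68178685}{210534023} - 2433 = - \frac{512161099274}{210534023}$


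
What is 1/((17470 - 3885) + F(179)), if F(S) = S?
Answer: 1/13764 ≈ 7.2653e-5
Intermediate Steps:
1/((17470 - 3885) + F(179)) = 1/((17470 - 3885) + 179) = 1/(13585 + 179) = 1/13764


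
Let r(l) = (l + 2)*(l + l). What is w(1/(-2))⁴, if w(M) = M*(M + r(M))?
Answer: 1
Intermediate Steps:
r(l) = 2*l*(2 + l) (r(l) = (2 + l)*(2*l) = 2*l*(2 + l))
w(M) = M*(M + 2*M*(2 + M))
w(1/(-2))⁴ = ((1/(-2))²*(5 + 2/(-2)))⁴ = ((-½)²*(5 + 2*(-½)))⁴ = ((5 - 1)/4)⁴ = ((¼)*4)⁴ = 1⁴ = 1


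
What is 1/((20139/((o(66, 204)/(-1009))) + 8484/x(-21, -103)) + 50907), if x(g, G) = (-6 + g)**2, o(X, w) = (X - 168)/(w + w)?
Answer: 243/19763657201 ≈ 1.2295e-8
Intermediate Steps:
o(X, w) = (-168 + X)/(2*w) (o(X, w) = (-168 + X)/((2*w)) = (-168 + X)*(1/(2*w)) = (-168 + X)/(2*w))
1/((20139/((o(66, 204)/(-1009))) + 8484/x(-21, -103)) + 50907) = 1/((20139/((((1/2)*(-168 + 66)/204)/(-1009))) + 8484/((-6 - 21)**2)) + 50907) = 1/((20139/((((1/2)*(1/204)*(-102))*(-1/1009))) + 8484/((-27)**2)) + 50907) = 1/((20139/((-1/4*(-1/1009))) + 8484/729) + 50907) = 1/((20139/(1/4036) + 8484*(1/729)) + 50907) = 1/((20139*4036 + 2828/243) + 50907) = 1/((81281004 + 2828/243) + 50907) = 1/(19751286800/243 + 50907) = 1/(19763657201/243) = 243/19763657201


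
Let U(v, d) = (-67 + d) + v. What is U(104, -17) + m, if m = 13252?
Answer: 13272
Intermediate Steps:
U(v, d) = -67 + d + v
U(104, -17) + m = (-67 - 17 + 104) + 13252 = 20 + 13252 = 13272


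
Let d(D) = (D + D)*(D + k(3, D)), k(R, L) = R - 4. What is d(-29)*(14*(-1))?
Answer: -24360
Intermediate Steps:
k(R, L) = -4 + R
d(D) = 2*D*(-1 + D) (d(D) = (D + D)*(D + (-4 + 3)) = (2*D)*(D - 1) = (2*D)*(-1 + D) = 2*D*(-1 + D))
d(-29)*(14*(-1)) = (2*(-29)*(-1 - 29))*(14*(-1)) = (2*(-29)*(-30))*(-14) = 1740*(-14) = -24360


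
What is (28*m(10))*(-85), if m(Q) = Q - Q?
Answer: 0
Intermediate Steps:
m(Q) = 0
(28*m(10))*(-85) = (28*0)*(-85) = 0*(-85) = 0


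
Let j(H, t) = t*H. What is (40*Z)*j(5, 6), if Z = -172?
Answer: -206400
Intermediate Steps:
j(H, t) = H*t
(40*Z)*j(5, 6) = (40*(-172))*(5*6) = -6880*30 = -206400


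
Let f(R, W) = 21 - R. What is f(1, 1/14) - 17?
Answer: 3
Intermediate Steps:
f(1, 1/14) - 17 = (21 - 1*1) - 17 = (21 - 1) - 17 = 20 - 17 = 3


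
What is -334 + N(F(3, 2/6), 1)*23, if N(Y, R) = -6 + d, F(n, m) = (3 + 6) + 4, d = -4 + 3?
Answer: -495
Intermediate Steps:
d = -1
F(n, m) = 13 (F(n, m) = 9 + 4 = 13)
N(Y, R) = -7 (N(Y, R) = -6 - 1 = -7)
-334 + N(F(3, 2/6), 1)*23 = -334 - 7*23 = -334 - 161 = -495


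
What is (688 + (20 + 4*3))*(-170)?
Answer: -122400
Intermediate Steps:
(688 + (20 + 4*3))*(-170) = (688 + (20 + 12))*(-170) = (688 + 32)*(-170) = 720*(-170) = -122400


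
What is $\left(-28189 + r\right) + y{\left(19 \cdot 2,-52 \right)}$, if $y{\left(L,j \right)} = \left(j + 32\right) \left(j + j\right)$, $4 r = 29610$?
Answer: $- \frac{37413}{2} \approx -18707.0$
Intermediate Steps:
$r = \frac{14805}{2}$ ($r = \frac{1}{4} \cdot 29610 = \frac{14805}{2} \approx 7402.5$)
$y{\left(L,j \right)} = 2 j \left(32 + j\right)$ ($y{\left(L,j \right)} = \left(32 + j\right) 2 j = 2 j \left(32 + j\right)$)
$\left(-28189 + r\right) + y{\left(19 \cdot 2,-52 \right)} = \left(-28189 + \frac{14805}{2}\right) + 2 \left(-52\right) \left(32 - 52\right) = - \frac{41573}{2} + 2 \left(-52\right) \left(-20\right) = - \frac{41573}{2} + 2080 = - \frac{37413}{2}$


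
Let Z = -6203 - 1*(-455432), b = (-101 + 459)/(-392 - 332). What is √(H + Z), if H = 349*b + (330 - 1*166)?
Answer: √58867641790/362 ≈ 670.24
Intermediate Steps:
b = -179/362 (b = 358/(-724) = 358*(-1/724) = -179/362 ≈ -0.49448)
H = -3103/362 (H = 349*(-179/362) + (330 - 1*166) = -62471/362 + (330 - 166) = -62471/362 + 164 = -3103/362 ≈ -8.5718)
Z = 449229 (Z = -6203 + 455432 = 449229)
√(H + Z) = √(-3103/362 + 449229) = √(162617795/362) = √58867641790/362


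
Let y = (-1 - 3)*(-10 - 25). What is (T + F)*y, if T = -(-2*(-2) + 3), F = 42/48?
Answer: -1715/2 ≈ -857.50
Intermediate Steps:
F = 7/8 (F = 42*(1/48) = 7/8 ≈ 0.87500)
y = 140 (y = -4*(-35) = 140)
T = -7 (T = -(4 + 3) = -1*7 = -7)
(T + F)*y = (-7 + 7/8)*140 = -49/8*140 = -1715/2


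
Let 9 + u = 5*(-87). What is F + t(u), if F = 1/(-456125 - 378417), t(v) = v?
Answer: -370536649/834542 ≈ -444.00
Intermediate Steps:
u = -444 (u = -9 + 5*(-87) = -9 - 435 = -444)
F = -1/834542 (F = 1/(-834542) = -1/834542 ≈ -1.1983e-6)
F + t(u) = -1/834542 - 444 = -370536649/834542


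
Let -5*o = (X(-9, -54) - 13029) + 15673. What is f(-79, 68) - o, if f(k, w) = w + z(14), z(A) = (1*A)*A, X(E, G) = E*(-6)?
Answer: 4018/5 ≈ 803.60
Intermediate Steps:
X(E, G) = -6*E
z(A) = A² (z(A) = A*A = A²)
o = -2698/5 (o = -((-6*(-9) - 13029) + 15673)/5 = -((54 - 13029) + 15673)/5 = -(-12975 + 15673)/5 = -⅕*2698 = -2698/5 ≈ -539.60)
f(k, w) = 196 + w (f(k, w) = w + 14² = w + 196 = 196 + w)
f(-79, 68) - o = (196 + 68) - 1*(-2698/5) = 264 + 2698/5 = 4018/5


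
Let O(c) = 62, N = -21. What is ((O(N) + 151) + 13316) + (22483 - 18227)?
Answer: 17785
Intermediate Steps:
((O(N) + 151) + 13316) + (22483 - 18227) = ((62 + 151) + 13316) + (22483 - 18227) = (213 + 13316) + 4256 = 13529 + 4256 = 17785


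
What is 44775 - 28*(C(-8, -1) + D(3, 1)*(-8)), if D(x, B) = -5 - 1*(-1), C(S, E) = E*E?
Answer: 43851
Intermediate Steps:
C(S, E) = E²
D(x, B) = -4 (D(x, B) = -5 + 1 = -4)
44775 - 28*(C(-8, -1) + D(3, 1)*(-8)) = 44775 - 28*((-1)² - 4*(-8)) = 44775 - 28*(1 + 32) = 44775 - 28*33 = 44775 - 924 = 43851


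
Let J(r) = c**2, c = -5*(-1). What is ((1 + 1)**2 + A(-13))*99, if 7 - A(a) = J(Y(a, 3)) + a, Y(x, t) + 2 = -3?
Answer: -99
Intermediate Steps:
c = 5
Y(x, t) = -5 (Y(x, t) = -2 - 3 = -5)
J(r) = 25 (J(r) = 5**2 = 25)
A(a) = -18 - a (A(a) = 7 - (25 + a) = 7 + (-25 - a) = -18 - a)
((1 + 1)**2 + A(-13))*99 = ((1 + 1)**2 + (-18 - 1*(-13)))*99 = (2**2 + (-18 + 13))*99 = (4 - 5)*99 = -1*99 = -99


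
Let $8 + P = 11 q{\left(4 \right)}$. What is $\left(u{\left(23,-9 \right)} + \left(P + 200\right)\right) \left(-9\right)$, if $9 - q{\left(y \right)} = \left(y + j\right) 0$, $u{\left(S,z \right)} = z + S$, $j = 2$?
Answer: $-2745$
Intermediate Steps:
$u{\left(S,z \right)} = S + z$
$q{\left(y \right)} = 9$ ($q{\left(y \right)} = 9 - \left(y + 2\right) 0 = 9 - \left(2 + y\right) 0 = 9 - 0 = 9 + 0 = 9$)
$P = 91$ ($P = -8 + 11 \cdot 9 = -8 + 99 = 91$)
$\left(u{\left(23,-9 \right)} + \left(P + 200\right)\right) \left(-9\right) = \left(\left(23 - 9\right) + \left(91 + 200\right)\right) \left(-9\right) = \left(14 + 291\right) \left(-9\right) = 305 \left(-9\right) = -2745$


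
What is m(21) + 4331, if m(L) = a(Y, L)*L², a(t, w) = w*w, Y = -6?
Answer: 198812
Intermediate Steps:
a(t, w) = w²
m(L) = L⁴ (m(L) = L²*L² = L⁴)
m(21) + 4331 = 21⁴ + 4331 = 194481 + 4331 = 198812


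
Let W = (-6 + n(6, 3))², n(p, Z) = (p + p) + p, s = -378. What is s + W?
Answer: -234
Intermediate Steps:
n(p, Z) = 3*p (n(p, Z) = 2*p + p = 3*p)
W = 144 (W = (-6 + 3*6)² = (-6 + 18)² = 12² = 144)
s + W = -378 + 144 = -234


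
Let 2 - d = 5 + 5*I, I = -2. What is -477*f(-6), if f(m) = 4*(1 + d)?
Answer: -15264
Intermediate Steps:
d = 7 (d = 2 - (5 + 5*(-2)) = 2 - (5 - 10) = 2 - 1*(-5) = 2 + 5 = 7)
f(m) = 32 (f(m) = 4*(1 + 7) = 4*8 = 32)
-477*f(-6) = -477*32 = -15264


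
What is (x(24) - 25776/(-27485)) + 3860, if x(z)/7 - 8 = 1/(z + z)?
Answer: 5167730123/1319280 ≈ 3917.1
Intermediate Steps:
x(z) = 56 + 7/(2*z) (x(z) = 56 + 7/(z + z) = 56 + 7/((2*z)) = 56 + 7*(1/(2*z)) = 56 + 7/(2*z))
(x(24) - 25776/(-27485)) + 3860 = ((56 + (7/2)/24) - 25776/(-27485)) + 3860 = ((56 + (7/2)*(1/24)) - 25776*(-1/27485)) + 3860 = ((56 + 7/48) + 25776/27485) + 3860 = (2695/48 + 25776/27485) + 3860 = 75309323/1319280 + 3860 = 5167730123/1319280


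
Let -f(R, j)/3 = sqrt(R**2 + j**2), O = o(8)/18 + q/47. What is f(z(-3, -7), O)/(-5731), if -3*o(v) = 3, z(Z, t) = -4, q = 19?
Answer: sqrt(11538481)/1616142 ≈ 0.0021018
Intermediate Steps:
o(v) = -1 (o(v) = -1/3*3 = -1)
O = 295/846 (O = -1/18 + 19/47 = 295/846 ≈ 0.34870)
f(R, j) = -3*sqrt(R**2 + j**2)
f(z(-3, -7), O)/(-5731) = -3*sqrt((-4)**2 + (295/846)**2)/(-5731) = -3*sqrt(16 + 87025/715716)*(-1/5731) = -sqrt(11538481)/282*(-1/5731) = sqrt(11538481)/1616142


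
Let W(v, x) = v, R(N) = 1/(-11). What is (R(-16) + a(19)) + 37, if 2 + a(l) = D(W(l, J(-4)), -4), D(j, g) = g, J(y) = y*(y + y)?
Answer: 340/11 ≈ 30.909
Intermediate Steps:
J(y) = 2*y² (J(y) = y*(2*y) = 2*y²)
R(N) = -1/11
a(l) = -6 (a(l) = -2 - 4 = -6)
(R(-16) + a(19)) + 37 = (-1/11 - 6) + 37 = -67/11 + 37 = 340/11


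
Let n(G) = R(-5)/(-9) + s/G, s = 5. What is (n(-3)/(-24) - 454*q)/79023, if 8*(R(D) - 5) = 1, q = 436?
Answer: -342047071/136551744 ≈ -2.5049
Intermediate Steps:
R(D) = 41/8 (R(D) = 5 + (⅛)*1 = 5 + ⅛ = 41/8)
n(G) = -41/72 + 5/G (n(G) = (41/8)/(-9) + 5/G = (41/8)*(-⅑) + 5/G = -41/72 + 5/G)
(n(-3)/(-24) - 454*q)/79023 = ((-41/72 + 5/(-3))/(-24) - 454*436)/79023 = ((-41/72 + 5*(-⅓))*(-1/24) - 197944)*(1/79023) = ((-41/72 - 5/3)*(-1/24) - 197944)*(1/79023) = (-161/72*(-1/24) - 197944)*(1/79023) = (161/1728 - 197944)*(1/79023) = -342047071/1728*1/79023 = -342047071/136551744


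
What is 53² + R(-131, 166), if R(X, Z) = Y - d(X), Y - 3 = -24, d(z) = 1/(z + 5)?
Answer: 351289/126 ≈ 2788.0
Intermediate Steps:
d(z) = 1/(5 + z)
Y = -21 (Y = 3 - 24 = -21)
R(X, Z) = -21 - 1/(5 + X)
53² + R(-131, 166) = 53² + (-106 - 21*(-131))/(5 - 131) = 2809 + (-106 + 2751)/(-126) = 2809 - 1/126*2645 = 2809 - 2645/126 = 351289/126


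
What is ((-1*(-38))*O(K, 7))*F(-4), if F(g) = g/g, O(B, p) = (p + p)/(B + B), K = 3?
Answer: 266/3 ≈ 88.667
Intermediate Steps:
O(B, p) = p/B (O(B, p) = (2*p)/((2*B)) = (2*p)*(1/(2*B)) = p/B)
F(g) = 1
((-1*(-38))*O(K, 7))*F(-4) = ((-1*(-38))*(7/3))*1 = (38*(7*(1/3)))*1 = (38*(7/3))*1 = (266/3)*1 = 266/3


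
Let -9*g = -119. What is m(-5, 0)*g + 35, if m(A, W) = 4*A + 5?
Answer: -490/3 ≈ -163.33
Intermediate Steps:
m(A, W) = 5 + 4*A
g = 119/9 (g = -1/9*(-119) = 119/9 ≈ 13.222)
m(-5, 0)*g + 35 = (5 + 4*(-5))*(119/9) + 35 = (5 - 20)*(119/9) + 35 = -15*119/9 + 35 = -595/3 + 35 = -490/3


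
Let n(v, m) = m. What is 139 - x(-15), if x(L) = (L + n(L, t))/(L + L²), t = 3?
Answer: 4867/35 ≈ 139.06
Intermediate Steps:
x(L) = (3 + L)/(L + L²) (x(L) = (L + 3)/(L + L²) = (3 + L)/(L + L²))
139 - x(-15) = 139 - (3 - 15)/((-15)*(1 - 15)) = 139 - (-1)*(-12)/(15*(-14)) = 139 - (-1)*(-1)*(-12)/(15*14) = 139 - 1*(-2/35) = 139 + 2/35 = 4867/35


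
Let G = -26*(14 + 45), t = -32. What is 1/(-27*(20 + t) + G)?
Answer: -1/1210 ≈ -0.00082645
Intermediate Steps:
G = -1534 (G = -26*59 = -1534)
1/(-27*(20 + t) + G) = 1/(-27*(20 - 32) - 1534) = 1/(-27*(-12) - 1534) = 1/(324 - 1534) = 1/(-1210) = -1/1210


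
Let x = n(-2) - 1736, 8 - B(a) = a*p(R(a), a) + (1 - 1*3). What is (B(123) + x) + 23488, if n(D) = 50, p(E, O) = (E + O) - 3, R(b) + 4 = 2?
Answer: 7298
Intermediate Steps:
R(b) = -2 (R(b) = -4 + 2 = -2)
p(E, O) = -3 + E + O
B(a) = 10 - a*(-5 + a) (B(a) = 8 - (a*(-3 - 2 + a) + (1 - 1*3)) = 8 - (a*(-5 + a) + (1 - 3)) = 8 - (a*(-5 + a) - 2) = 8 - (-2 + a*(-5 + a)) = 8 + (2 - a*(-5 + a)) = 10 - a*(-5 + a))
x = -1686 (x = 50 - 1736 = -1686)
(B(123) + x) + 23488 = ((10 - 1*123*(-5 + 123)) - 1686) + 23488 = ((10 - 1*123*118) - 1686) + 23488 = ((10 - 14514) - 1686) + 23488 = (-14504 - 1686) + 23488 = -16190 + 23488 = 7298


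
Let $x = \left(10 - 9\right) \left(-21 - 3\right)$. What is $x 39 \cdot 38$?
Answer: $-35568$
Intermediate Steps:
$x = -24$ ($x = 1 \left(-24\right) = -24$)
$x 39 \cdot 38 = \left(-24\right) 39 \cdot 38 = \left(-936\right) 38 = -35568$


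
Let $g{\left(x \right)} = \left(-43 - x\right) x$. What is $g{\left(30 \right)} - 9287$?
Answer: $-11477$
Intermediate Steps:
$g{\left(x \right)} = x \left(-43 - x\right)$
$g{\left(30 \right)} - 9287 = \left(-1\right) 30 \left(43 + 30\right) - 9287 = \left(-1\right) 30 \cdot 73 - 9287 = -2190 - 9287 = -11477$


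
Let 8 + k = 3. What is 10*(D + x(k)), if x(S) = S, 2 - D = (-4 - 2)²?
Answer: -390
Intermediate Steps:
k = -5 (k = -8 + 3 = -5)
D = -34 (D = 2 - (-4 - 2)² = 2 - 1*(-6)² = 2 - 1*36 = 2 - 36 = -34)
10*(D + x(k)) = 10*(-34 - 5) = 10*(-39) = -390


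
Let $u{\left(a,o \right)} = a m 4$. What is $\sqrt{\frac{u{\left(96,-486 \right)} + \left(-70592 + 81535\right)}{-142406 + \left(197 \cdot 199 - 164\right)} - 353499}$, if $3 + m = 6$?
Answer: $\frac{2 i \sqrt{944261246262169}}{103367} \approx 594.56 i$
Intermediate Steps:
$m = 3$ ($m = -3 + 6 = 3$)
$u{\left(a,o \right)} = 12 a$ ($u{\left(a,o \right)} = a 3 \cdot 4 = 3 a 4 = 12 a$)
$\sqrt{\frac{u{\left(96,-486 \right)} + \left(-70592 + 81535\right)}{-142406 + \left(197 \cdot 199 - 164\right)} - 353499} = \sqrt{\frac{12 \cdot 96 + \left(-70592 + 81535\right)}{-142406 + \left(197 \cdot 199 - 164\right)} - 353499} = \sqrt{\frac{1152 + 10943}{-142406 + \left(39203 - 164\right)} - 353499} = \sqrt{\frac{12095}{-142406 + 39039} - 353499} = \sqrt{\frac{12095}{-103367} - 353499} = \sqrt{12095 \left(- \frac{1}{103367}\right) - 353499} = \sqrt{- \frac{12095}{103367} - 353499} = \sqrt{- \frac{36540143228}{103367}} = \frac{2 i \sqrt{944261246262169}}{103367}$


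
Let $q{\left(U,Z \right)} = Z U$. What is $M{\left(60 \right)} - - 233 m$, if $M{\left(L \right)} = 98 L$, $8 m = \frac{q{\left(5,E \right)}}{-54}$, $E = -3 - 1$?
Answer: $\frac{636205}{108} \approx 5890.8$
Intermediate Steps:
$E = -4$
$q{\left(U,Z \right)} = U Z$
$m = \frac{5}{108}$ ($m = \frac{5 \left(-4\right) \frac{1}{-54}}{8} = \frac{\left(-20\right) \left(- \frac{1}{54}\right)}{8} = \frac{1}{8} \cdot \frac{10}{27} = \frac{5}{108} \approx 0.046296$)
$M{\left(60 \right)} - - 233 m = 98 \cdot 60 - \left(-233\right) \frac{5}{108} = 5880 - - \frac{1165}{108} = 5880 + \frac{1165}{108} = \frac{636205}{108}$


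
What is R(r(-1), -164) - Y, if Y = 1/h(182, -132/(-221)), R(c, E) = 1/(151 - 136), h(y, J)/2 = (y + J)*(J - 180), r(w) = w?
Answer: 1066881133/15999553920 ≈ 0.066682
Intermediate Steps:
h(y, J) = 2*(-180 + J)*(J + y) (h(y, J) = 2*((y + J)*(J - 180)) = 2*((J + y)*(-180 + J)) = 2*((-180 + J)*(J + y)) = 2*(-180 + J)*(J + y))
R(c, E) = 1/15
Y = -48841/3199910784 (Y = 1/(-(-47520)/(-221) - 360*182 + 2*(-132/(-221))² + 2*(-132/(-221))*182) = 1/(-(-47520)*(-1)/221 - 65520 + 2*(-132*(-1/221))² + 2*(-132*(-1/221))*182) = 1/(-360*132/221 - 65520 + 2*(132/221)² + 2*(132/221)*182) = 1/(-47520/221 - 65520 + 2*(17424/48841) + 3696/17) = 1/(-47520/221 - 65520 + 34848/48841 + 3696/17) = 1/(-3199910784/48841) = -48841/3199910784 ≈ -1.5263e-5)
R(r(-1), -164) - Y = 1/15 - 1*(-48841/3199910784) = 1/15 + 48841/3199910784 = 1066881133/15999553920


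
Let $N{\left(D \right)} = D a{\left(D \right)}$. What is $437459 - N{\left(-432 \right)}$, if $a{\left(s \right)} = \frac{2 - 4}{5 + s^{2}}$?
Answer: $\frac{81642534847}{186629} \approx 4.3746 \cdot 10^{5}$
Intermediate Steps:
$a{\left(s \right)} = - \frac{2}{5 + s^{2}}$
$N{\left(D \right)} = - \frac{2 D}{5 + D^{2}}$ ($N{\left(D \right)} = D \left(- \frac{2}{5 + D^{2}}\right) = - \frac{2 D}{5 + D^{2}}$)
$437459 - N{\left(-432 \right)} = 437459 - \left(-2\right) \left(-432\right) \frac{1}{5 + \left(-432\right)^{2}} = 437459 - \left(-2\right) \left(-432\right) \frac{1}{5 + 186624} = 437459 - \left(-2\right) \left(-432\right) \frac{1}{186629} = 437459 - \frac{864}{186629} = \frac{81642534847}{186629}$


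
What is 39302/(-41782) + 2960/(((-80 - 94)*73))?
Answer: -155722181/132678741 ≈ -1.1737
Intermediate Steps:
39302/(-41782) + 2960/(((-80 - 94)*73)) = 39302*(-1/41782) + 2960/((-174*73)) = -19651/20891 + 2960/(-12702) = -19651/20891 + 2960*(-1/12702) = -19651/20891 - 1480/6351 = -155722181/132678741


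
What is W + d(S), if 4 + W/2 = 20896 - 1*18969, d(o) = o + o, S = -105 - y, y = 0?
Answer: 3636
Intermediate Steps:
S = -105 (S = -105 - 1*0 = -105 + 0 = -105)
d(o) = 2*o
W = 3846 (W = -8 + 2*(20896 - 1*18969) = -8 + 2*(20896 - 18969) = -8 + 2*1927 = -8 + 3854 = 3846)
W + d(S) = 3846 + 2*(-105) = 3846 - 210 = 3636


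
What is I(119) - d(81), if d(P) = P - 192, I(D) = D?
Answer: 230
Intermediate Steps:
d(P) = -192 + P
I(119) - d(81) = 119 - (-192 + 81) = 119 - 1*(-111) = 119 + 111 = 230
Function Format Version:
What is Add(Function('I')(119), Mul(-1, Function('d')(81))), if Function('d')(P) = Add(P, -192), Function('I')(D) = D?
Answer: 230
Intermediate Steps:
Function('d')(P) = Add(-192, P)
Add(Function('I')(119), Mul(-1, Function('d')(81))) = Add(119, Mul(-1, Add(-192, 81))) = Add(119, Mul(-1, -111)) = Add(119, 111) = 230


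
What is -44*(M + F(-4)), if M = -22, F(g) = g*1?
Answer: 1144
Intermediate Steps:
F(g) = g
-44*(M + F(-4)) = -44*(-22 - 4) = -44*(-26) = 1144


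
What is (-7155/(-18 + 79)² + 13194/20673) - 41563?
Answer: -355255635180/8547137 ≈ -41564.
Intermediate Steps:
(-7155/(-18 + 79)² + 13194/20673) - 41563 = (-7155/(61²) + 13194*(1/20673)) - 41563 = (-7155/3721 + 1466/2297) - 41563 = -10980049/8547137 - 41563 = -355255635180/8547137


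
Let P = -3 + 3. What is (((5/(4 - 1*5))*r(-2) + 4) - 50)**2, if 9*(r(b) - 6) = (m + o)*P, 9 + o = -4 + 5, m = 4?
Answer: 5776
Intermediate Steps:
P = 0
o = -8 (o = -9 + (-4 + 5) = -9 + 1 = -8)
r(b) = 6 (r(b) = 6 + ((4 - 8)*0)/9 = 6 + (-4*0)/9 = 6 + (1/9)*0 = 6 + 0 = 6)
(((5/(4 - 1*5))*r(-2) + 4) - 50)**2 = (((5/(4 - 1*5))*6 + 4) - 50)**2 = (((5/(4 - 5))*6 + 4) - 50)**2 = (((5/(-1))*6 + 4) - 50)**2 = (((5*(-1))*6 + 4) - 50)**2 = ((-5*6 + 4) - 50)**2 = ((-30 + 4) - 50)**2 = (-26 - 50)**2 = (-76)**2 = 5776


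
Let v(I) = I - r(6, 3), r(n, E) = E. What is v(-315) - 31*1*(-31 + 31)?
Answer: -318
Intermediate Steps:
v(I) = -3 + I (v(I) = I - 1*3 = I - 3 = -3 + I)
v(-315) - 31*1*(-31 + 31) = (-3 - 315) - 31*1*(-31 + 31) = -318 - 31*0 = -318 - 1*0 = -318 + 0 = -318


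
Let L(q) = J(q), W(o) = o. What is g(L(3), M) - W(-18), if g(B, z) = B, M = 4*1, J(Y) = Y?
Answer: 21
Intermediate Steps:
M = 4
L(q) = q
g(L(3), M) - W(-18) = 3 - 1*(-18) = 3 + 18 = 21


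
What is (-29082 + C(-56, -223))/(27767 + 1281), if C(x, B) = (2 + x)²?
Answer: -13083/14524 ≈ -0.90078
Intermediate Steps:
(-29082 + C(-56, -223))/(27767 + 1281) = (-29082 + (2 - 56)²)/(27767 + 1281) = (-29082 + (-54)²)/29048 = (-29082 + 2916)*(1/29048) = -26166*1/29048 = -13083/14524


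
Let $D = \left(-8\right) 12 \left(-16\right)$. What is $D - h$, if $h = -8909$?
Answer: $10445$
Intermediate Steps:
$D = 1536$ ($D = \left(-96\right) \left(-16\right) = 1536$)
$D - h = 1536 - -8909 = 1536 + 8909 = 10445$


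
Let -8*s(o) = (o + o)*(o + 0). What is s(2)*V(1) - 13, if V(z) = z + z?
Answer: -15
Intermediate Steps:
s(o) = -o²/4 (s(o) = -(o + o)*(o + 0)/8 = -2*o*o/8 = -o²/4)
V(z) = 2*z
s(2)*V(1) - 13 = (-¼*2²)*(2*1) - 13 = -¼*4*2 - 13 = -1*2 - 13 = -2 - 13 = -15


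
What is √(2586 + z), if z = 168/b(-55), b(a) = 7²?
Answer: 3*√14098/7 ≈ 50.886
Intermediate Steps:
b(a) = 49
z = 24/7 (z = 168/49 = 168*(1/49) = 24/7 ≈ 3.4286)
√(2586 + z) = √(2586 + 24/7) = √(18126/7) = 3*√14098/7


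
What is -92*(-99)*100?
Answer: 910800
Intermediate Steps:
-92*(-99)*100 = 9108*100 = 910800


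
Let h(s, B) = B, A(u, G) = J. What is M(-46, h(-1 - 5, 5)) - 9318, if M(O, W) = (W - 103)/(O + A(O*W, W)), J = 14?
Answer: -149039/16 ≈ -9314.9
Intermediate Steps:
A(u, G) = 14
M(O, W) = (-103 + W)/(14 + O) (M(O, W) = (W - 103)/(O + 14) = (-103 + W)/(14 + O))
M(-46, h(-1 - 5, 5)) - 9318 = (-103 + 5)/(14 - 46) - 9318 = -98/(-32) - 9318 = -1/32*(-98) - 9318 = 49/16 - 9318 = -149039/16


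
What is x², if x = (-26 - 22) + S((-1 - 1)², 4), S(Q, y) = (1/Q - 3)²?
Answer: 418609/256 ≈ 1635.2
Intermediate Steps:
S(Q, y) = (-3 + 1/Q)²
x = -647/16 (x = (-26 - 22) + (-1 + 3*(-1 - 1)²)²/((-1 - 1)²)² = -48 + (-1 + 3*(-2)²)²/((-2)²)² = -48 + (-1 + 3*4)²/4² = -48 + (-1 + 12)²/16 = -48 + (1/16)*11² = -48 + (1/16)*121 = -48 + 121/16 = -647/16 ≈ -40.438)
x² = (-647/16)² = 418609/256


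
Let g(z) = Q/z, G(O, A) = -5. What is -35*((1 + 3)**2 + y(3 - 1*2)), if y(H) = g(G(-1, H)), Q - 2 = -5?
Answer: -581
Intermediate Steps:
Q = -3 (Q = 2 - 5 = -3)
g(z) = -3/z
y(H) = 3/5 (y(H) = -3/(-5) = -3*(-1/5) = 3/5)
-35*((1 + 3)**2 + y(3 - 1*2)) = -35*((1 + 3)**2 + 3/5) = -35*(4**2 + 3/5) = -35*(16 + 3/5) = -35*83/5 = -581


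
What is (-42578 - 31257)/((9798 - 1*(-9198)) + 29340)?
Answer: -73835/48336 ≈ -1.5275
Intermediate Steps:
(-42578 - 31257)/((9798 - 1*(-9198)) + 29340) = -73835/((9798 + 9198) + 29340) = -73835/(18996 + 29340) = -73835/48336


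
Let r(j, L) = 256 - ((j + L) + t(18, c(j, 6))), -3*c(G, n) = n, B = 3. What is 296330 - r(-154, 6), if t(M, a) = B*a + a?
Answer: 295918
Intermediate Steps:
c(G, n) = -n/3
t(M, a) = 4*a (t(M, a) = 3*a + a = 4*a)
r(j, L) = 264 - L - j (r(j, L) = 256 - ((j + L) + 4*(-⅓*6)) = 256 - ((L + j) + 4*(-2)) = 256 - ((L + j) - 8) = 256 - (-8 + L + j) = 256 + (8 - L - j) = 264 - L - j)
296330 - r(-154, 6) = 296330 - (264 - 1*6 - 1*(-154)) = 296330 - (264 - 6 + 154) = 296330 - 1*412 = 296330 - 412 = 295918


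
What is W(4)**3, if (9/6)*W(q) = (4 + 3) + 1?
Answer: 4096/27 ≈ 151.70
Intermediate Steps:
W(q) = 16/3 (W(q) = 2*((4 + 3) + 1)/3 = 2*(7 + 1)/3 = (2/3)*8 = 16/3)
W(4)**3 = (16/3)**3 = 4096/27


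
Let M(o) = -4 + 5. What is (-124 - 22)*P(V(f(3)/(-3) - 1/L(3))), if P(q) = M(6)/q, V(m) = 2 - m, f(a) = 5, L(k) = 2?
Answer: -876/25 ≈ -35.040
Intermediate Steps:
M(o) = 1
P(q) = 1/q
(-124 - 22)*P(V(f(3)/(-3) - 1/L(3))) = (-124 - 22)/(2 - (5/(-3) - 1/2)) = -146/(2 - (5*(-⅓) - 1*½)) = -146/(2 - (-5/3 - ½)) = -146/(2 - 1*(-13/6)) = -146/(2 + 13/6) = -146/25/6 = -146*6/25 = -876/25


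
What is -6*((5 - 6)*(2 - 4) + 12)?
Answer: -84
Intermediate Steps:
-6*((5 - 6)*(2 - 4) + 12) = -6*(-1*(-2) + 12) = -6*(2 + 12) = -6*14 = -84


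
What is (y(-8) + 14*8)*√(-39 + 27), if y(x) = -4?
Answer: 216*I*√3 ≈ 374.12*I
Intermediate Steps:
(y(-8) + 14*8)*√(-39 + 27) = (-4 + 14*8)*√(-39 + 27) = (-4 + 112)*√(-12) = 108*(2*I*√3) = 216*I*√3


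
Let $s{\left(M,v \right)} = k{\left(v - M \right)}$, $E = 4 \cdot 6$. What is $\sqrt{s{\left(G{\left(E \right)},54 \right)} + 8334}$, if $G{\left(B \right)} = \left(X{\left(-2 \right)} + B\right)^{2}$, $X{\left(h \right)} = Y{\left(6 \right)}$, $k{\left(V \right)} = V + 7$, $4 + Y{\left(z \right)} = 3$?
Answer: $3 \sqrt{874} \approx 88.69$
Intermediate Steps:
$Y{\left(z \right)} = -1$ ($Y{\left(z \right)} = -4 + 3 = -1$)
$k{\left(V \right)} = 7 + V$
$X{\left(h \right)} = -1$
$E = 24$
$G{\left(B \right)} = \left(-1 + B\right)^{2}$
$s{\left(M,v \right)} = 7 + v - M$ ($s{\left(M,v \right)} = 7 - \left(M - v\right) = 7 + v - M$)
$\sqrt{s{\left(G{\left(E \right)},54 \right)} + 8334} = \sqrt{\left(7 + 54 - \left(-1 + 24\right)^{2}\right) + 8334} = \sqrt{\left(7 + 54 - 23^{2}\right) + 8334} = \sqrt{\left(7 + 54 - 529\right) + 8334} = \sqrt{-468 + 8334} = \sqrt{7866} = 3 \sqrt{874}$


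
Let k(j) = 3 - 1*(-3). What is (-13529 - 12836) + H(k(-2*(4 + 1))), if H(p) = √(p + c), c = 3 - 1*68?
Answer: -26365 + I*√59 ≈ -26365.0 + 7.6811*I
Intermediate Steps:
k(j) = 6 (k(j) = 3 + 3 = 6)
c = -65 (c = 3 - 68 = -65)
H(p) = √(-65 + p) (H(p) = √(p - 65) = √(-65 + p))
(-13529 - 12836) + H(k(-2*(4 + 1))) = (-13529 - 12836) + √(-65 + 6) = -26365 + √(-59) = -26365 + I*√59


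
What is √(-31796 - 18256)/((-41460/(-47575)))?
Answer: 9515*I*√12513/4146 ≈ 256.72*I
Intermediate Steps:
√(-31796 - 18256)/((-41460/(-47575))) = √(-50052)/((-41460*(-1/47575))) = (2*I*√12513)/(8292/9515) = (2*I*√12513)*(9515/8292) = 9515*I*√12513/4146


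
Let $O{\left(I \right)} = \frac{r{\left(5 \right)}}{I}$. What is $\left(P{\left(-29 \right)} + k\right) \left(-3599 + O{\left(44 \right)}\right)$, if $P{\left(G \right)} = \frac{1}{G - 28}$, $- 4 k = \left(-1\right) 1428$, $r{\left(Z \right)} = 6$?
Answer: $- \frac{805526450}{627} \approx -1.2847 \cdot 10^{6}$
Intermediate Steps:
$k = 357$ ($k = - \frac{\left(-1\right) 1428}{4} = \left(- \frac{1}{4}\right) \left(-1428\right) = 357$)
$O{\left(I \right)} = \frac{6}{I}$
$P{\left(G \right)} = \frac{1}{-28 + G}$
$\left(P{\left(-29 \right)} + k\right) \left(-3599 + O{\left(44 \right)}\right) = \left(\frac{1}{-28 - 29} + 357\right) \left(-3599 + \frac{6}{44}\right) = \left(\frac{1}{-57} + 357\right) \left(-3599 + 6 \cdot \frac{1}{44}\right) = \left(- \frac{1}{57} + 357\right) \left(-3599 + \frac{3}{22}\right) = \frac{20348}{57} \left(- \frac{79175}{22}\right) = - \frac{805526450}{627}$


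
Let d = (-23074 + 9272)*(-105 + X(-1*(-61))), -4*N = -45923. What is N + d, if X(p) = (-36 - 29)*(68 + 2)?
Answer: 257039163/4 ≈ 6.4260e+7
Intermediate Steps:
N = 45923/4 (N = -¼*(-45923) = 45923/4 ≈ 11481.)
X(p) = -4550 (X(p) = -65*70 = -4550)
d = 64248310 (d = (-23074 + 9272)*(-105 - 4550) = -13802*(-4655) = 64248310)
N + d = 45923/4 + 64248310 = 257039163/4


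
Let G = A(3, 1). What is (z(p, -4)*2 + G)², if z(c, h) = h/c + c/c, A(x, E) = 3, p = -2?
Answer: 81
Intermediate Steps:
G = 3
z(c, h) = 1 + h/c (z(c, h) = h/c + 1 = 1 + h/c)
(z(p, -4)*2 + G)² = (((-2 - 4)/(-2))*2 + 3)² = (-½*(-6)*2 + 3)² = (3*2 + 3)² = (6 + 3)² = 9² = 81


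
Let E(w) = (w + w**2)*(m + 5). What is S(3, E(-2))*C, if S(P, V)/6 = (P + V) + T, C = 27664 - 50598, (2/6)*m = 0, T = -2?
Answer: -1513644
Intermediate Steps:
m = 0 (m = 3*0 = 0)
C = -22934
E(w) = 5*w + 5*w**2 (E(w) = (w + w**2)*(0 + 5) = (w + w**2)*5 = 5*w + 5*w**2)
S(P, V) = -12 + 6*P + 6*V (S(P, V) = 6*((P + V) - 2) = 6*(-2 + P + V) = -12 + 6*P + 6*V)
S(3, E(-2))*C = (-12 + 6*3 + 6*(5*(-2)*(1 - 2)))*(-22934) = (-12 + 18 + 6*(5*(-2)*(-1)))*(-22934) = (-12 + 18 + 6*10)*(-22934) = (-12 + 18 + 60)*(-22934) = 66*(-22934) = -1513644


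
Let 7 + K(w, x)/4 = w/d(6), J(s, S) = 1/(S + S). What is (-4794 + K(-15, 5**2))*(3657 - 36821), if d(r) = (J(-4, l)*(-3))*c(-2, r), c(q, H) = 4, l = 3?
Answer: 158921888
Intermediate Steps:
J(s, S) = 1/(2*S)
d(r) = -2 (d(r) = (((1/2)/3)*(-3))*4 = (((1/2)*(1/3))*(-3))*4 = ((1/6)*(-3))*4 = -1/2*4 = -2)
K(w, x) = -28 - 2*w (K(w, x) = -28 + 4*(w/(-2)) = -28 + 4*(w*(-1/2)) = -28 + 4*(-w/2) = -28 - 2*w)
(-4794 + K(-15, 5**2))*(3657 - 36821) = (-4794 + (-28 - 2*(-15)))*(3657 - 36821) = (-4794 + (-28 + 30))*(-33164) = (-4794 + 2)*(-33164) = -4792*(-33164) = 158921888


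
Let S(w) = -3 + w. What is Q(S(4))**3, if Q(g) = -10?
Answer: -1000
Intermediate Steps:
Q(S(4))**3 = (-10)**3 = -1000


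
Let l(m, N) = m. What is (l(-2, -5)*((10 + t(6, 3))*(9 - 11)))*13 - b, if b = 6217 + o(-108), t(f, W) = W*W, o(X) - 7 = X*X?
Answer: -16900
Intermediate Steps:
o(X) = 7 + X² (o(X) = 7 + X*X = 7 + X²)
t(f, W) = W²
b = 17888 (b = 6217 + (7 + (-108)²) = 6217 + (7 + 11664) = 6217 + 11671 = 17888)
(l(-2, -5)*((10 + t(6, 3))*(9 - 11)))*13 - b = -2*(10 + 3²)*(9 - 11)*13 - 1*17888 = -2*(10 + 9)*(-2)*13 - 17888 = -38*(-2)*13 - 17888 = -2*(-38)*13 - 17888 = 76*13 - 17888 = 988 - 17888 = -16900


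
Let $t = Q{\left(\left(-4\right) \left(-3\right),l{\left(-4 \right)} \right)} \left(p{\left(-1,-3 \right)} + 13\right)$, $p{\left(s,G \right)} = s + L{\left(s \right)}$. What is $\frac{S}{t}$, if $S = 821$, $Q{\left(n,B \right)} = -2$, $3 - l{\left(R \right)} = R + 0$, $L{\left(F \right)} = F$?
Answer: $- \frac{821}{22} \approx -37.318$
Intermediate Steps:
$p{\left(s,G \right)} = 2 s$ ($p{\left(s,G \right)} = s + s = 2 s$)
$l{\left(R \right)} = 3 - R$ ($l{\left(R \right)} = 3 - \left(R + 0\right) = 3 - R$)
$t = -22$ ($t = - 2 \left(2 \left(-1\right) + 13\right) = - 2 \left(-2 + 13\right) = \left(-2\right) 11 = -22$)
$\frac{S}{t} = \frac{821}{-22} = 821 \left(- \frac{1}{22}\right) = - \frac{821}{22}$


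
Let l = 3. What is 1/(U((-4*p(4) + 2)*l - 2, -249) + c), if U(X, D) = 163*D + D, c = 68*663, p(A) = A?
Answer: 1/4248 ≈ 0.00023540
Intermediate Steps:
c = 45084
U(X, D) = 164*D
1/(U((-4*p(4) + 2)*l - 2, -249) + c) = 1/(164*(-249) + 45084) = 1/(-40836 + 45084) = 1/4248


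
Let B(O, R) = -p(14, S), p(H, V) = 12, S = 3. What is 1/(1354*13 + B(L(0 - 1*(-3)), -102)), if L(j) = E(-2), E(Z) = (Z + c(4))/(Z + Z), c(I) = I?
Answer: 1/17590 ≈ 5.6850e-5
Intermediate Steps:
E(Z) = (4 + Z)/(2*Z) (E(Z) = (Z + 4)/(Z + Z) = (4 + Z)/((2*Z)) = (4 + Z)*(1/(2*Z)) = (4 + Z)/(2*Z))
L(j) = -½ (L(j) = (½)*(4 - 2)/(-2) = (½)*(-½)*2 = -½)
B(O, R) = -12 (B(O, R) = -1*12 = -12)
1/(1354*13 + B(L(0 - 1*(-3)), -102)) = 1/(1354*13 - 12) = 1/(17602 - 12) = 1/17590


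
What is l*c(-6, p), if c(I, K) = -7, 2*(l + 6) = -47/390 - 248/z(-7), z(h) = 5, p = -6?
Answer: 168497/780 ≈ 216.02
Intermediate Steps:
l = -24071/780 (l = -6 + (-47/390 - 248/5)/2 = -6 + (½)*(-19391/390) = -6 - 19391/780 = -24071/780 ≈ -30.860)
l*c(-6, p) = -24071/780*(-7) = 168497/780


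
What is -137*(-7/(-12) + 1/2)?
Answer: -1781/12 ≈ -148.42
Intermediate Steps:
-137*(-7/(-12) + 1/2) = -137*(-7*(-1/12) + 1*(½)) = -137*(7/12 + ½) = -137*13/12 = -1781/12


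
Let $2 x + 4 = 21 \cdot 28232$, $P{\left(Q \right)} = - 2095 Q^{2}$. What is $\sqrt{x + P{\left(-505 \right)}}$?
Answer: $i \sqrt{533980941} \approx 23108.0 i$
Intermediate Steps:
$x = 296434$ ($x = -2 + \frac{21 \cdot 28232}{2} = -2 + \frac{1}{2} \cdot 592872 = -2 + 296436 = 296434$)
$\sqrt{x + P{\left(-505 \right)}} = \sqrt{296434 - 2095 \left(-505\right)^{2}} = \sqrt{296434 - 534277375} = \sqrt{-533980941} = i \sqrt{533980941}$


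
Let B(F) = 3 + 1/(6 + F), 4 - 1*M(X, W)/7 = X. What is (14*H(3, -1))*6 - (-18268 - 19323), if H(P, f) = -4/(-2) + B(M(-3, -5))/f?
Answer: 2062801/55 ≈ 37506.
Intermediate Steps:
M(X, W) = 28 - 7*X
H(P, f) = 2 + 166/(55*f) (H(P, f) = -4/(-2) + ((19 + 3*(28 - 7*(-3)))/(6 + (28 - 7*(-3))))/f = -4*(-½) + ((19 + 3*(28 + 21))/(6 + (28 + 21)))/f = 2 + ((19 + 3*49)/(6 + 49))/f = 2 + ((19 + 147)/55)/f = 2 + ((1/55)*166)/f = 2 + 166/(55*f))
(14*H(3, -1))*6 - (-18268 - 19323) = (14*(2 + (166/55)/(-1)))*6 - (-18268 - 19323) = (14*(2 + (166/55)*(-1)))*6 - 1*(-37591) = (14*(2 - 166/55))*6 + 37591 = (14*(-56/55))*6 + 37591 = -784/55*6 + 37591 = -4704/55 + 37591 = 2062801/55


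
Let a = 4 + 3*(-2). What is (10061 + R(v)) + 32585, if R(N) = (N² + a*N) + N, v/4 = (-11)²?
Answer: 276418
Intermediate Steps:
v = 484 (v = 4*(-11)² = 4*121 = 484)
a = -2 (a = 4 - 6 = -2)
R(N) = N² - N (R(N) = (N² - 2*N) + N = N² - N)
(10061 + R(v)) + 32585 = (10061 + 484*(-1 + 484)) + 32585 = (10061 + 484*483) + 32585 = (10061 + 233772) + 32585 = 243833 + 32585 = 276418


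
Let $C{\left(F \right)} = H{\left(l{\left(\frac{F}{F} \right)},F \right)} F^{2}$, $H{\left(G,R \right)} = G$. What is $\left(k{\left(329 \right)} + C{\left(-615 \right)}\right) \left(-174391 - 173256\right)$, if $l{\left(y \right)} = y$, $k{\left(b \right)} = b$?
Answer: $-131603162438$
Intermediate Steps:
$C{\left(F \right)} = F^{2}$ ($C{\left(F \right)} = \frac{F}{F} F^{2} = 1 F^{2} = F^{2}$)
$\left(k{\left(329 \right)} + C{\left(-615 \right)}\right) \left(-174391 - 173256\right) = \left(329 + \left(-615\right)^{2}\right) \left(-174391 - 173256\right) = \left(329 + 378225\right) \left(-347647\right) = 378554 \left(-347647\right) = -131603162438$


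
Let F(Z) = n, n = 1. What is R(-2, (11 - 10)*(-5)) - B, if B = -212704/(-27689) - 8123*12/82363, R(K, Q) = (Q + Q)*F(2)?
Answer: -37625417658/2280549107 ≈ -16.498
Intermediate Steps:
F(Z) = 1
R(K, Q) = 2*Q (R(K, Q) = (Q + Q)*1 = (2*Q)*1 = 2*Q)
B = 14819926588/2280549107 (B = -212704*(-1/27689) - 97476*1/82363 = 212704/27689 - 97476/82363 = 14819926588/2280549107 ≈ 6.4984)
R(-2, (11 - 10)*(-5)) - B = 2*((11 - 10)*(-5)) - 1*14819926588/2280549107 = 2*(1*(-5)) - 14819926588/2280549107 = 2*(-5) - 14819926588/2280549107 = -10 - 14819926588/2280549107 = -37625417658/2280549107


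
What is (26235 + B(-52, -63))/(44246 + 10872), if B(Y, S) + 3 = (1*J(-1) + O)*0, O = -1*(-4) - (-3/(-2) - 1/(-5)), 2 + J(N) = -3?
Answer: 13116/27559 ≈ 0.47592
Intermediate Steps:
J(N) = -5 (J(N) = -2 - 3 = -5)
O = 23/10 (O = 4 - (-3*(-1/2) - 1*(-1/5)) = 4 - (3/2 + 1/5) = 4 - 1*17/10 = 4 - 17/10 = 23/10 ≈ 2.3000)
B(Y, S) = -3 (B(Y, S) = -3 + (1*(-5) + 23/10)*0 = -3 + (-5 + 23/10)*0 = -3 - 27/10*0 = -3 + 0 = -3)
(26235 + B(-52, -63))/(44246 + 10872) = (26235 - 3)/(44246 + 10872) = 26232/55118 = 26232*(1/55118) = 13116/27559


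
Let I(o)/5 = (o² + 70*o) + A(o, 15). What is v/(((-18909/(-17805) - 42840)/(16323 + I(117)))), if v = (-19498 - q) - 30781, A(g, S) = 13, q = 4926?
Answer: 41211752806525/254249097 ≈ 1.6209e+5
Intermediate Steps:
I(o) = 65 + 5*o² + 350*o (I(o) = 5*((o² + 70*o) + 13) = 5*(13 + o² + 70*o) = 65 + 5*o² + 350*o)
v = -55205 (v = (-19498 - 1*4926) - 30781 = (-19498 - 4926) - 30781 = -24424 - 30781 = -55205)
v/(((-18909/(-17805) - 42840)/(16323 + I(117)))) = -55205*(16323 + (65 + 5*117² + 350*117))/(-18909/(-17805) - 42840) = -55205*(16323 + (65 + 5*13689 + 40950))/(-18909*(-1/17805) - 42840) = -55205*(16323 + (65 + 68445 + 40950))/(6303/5935 - 42840) = -55205/((-254249097/(5935*(16323 + 109460)))) = -55205/((-254249097/5935/125783)) = -55205/((-254249097/5935*1/125783)) = -55205/(-254249097/746522105) = -55205*(-746522105/254249097) = 41211752806525/254249097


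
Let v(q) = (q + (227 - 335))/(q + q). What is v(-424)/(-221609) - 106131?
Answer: -4986151973281/46981108 ≈ -1.0613e+5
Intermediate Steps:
v(q) = (-108 + q)/(2*q) (v(q) = (q - 108)/((2*q)) = (-108 + q)*(1/(2*q)) = (-108 + q)/(2*q))
v(-424)/(-221609) - 106131 = ((½)*(-108 - 424)/(-424))/(-221609) - 106131 = ((½)*(-1/424)*(-532))*(-1/221609) - 106131 = (133/212)*(-1/221609) - 106131 = -133/46981108 - 106131 = -4986151973281/46981108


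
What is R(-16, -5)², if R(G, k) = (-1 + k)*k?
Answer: 900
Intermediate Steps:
R(G, k) = k*(-1 + k)
R(-16, -5)² = (-5*(-1 - 5))² = (-5*(-6))² = 30² = 900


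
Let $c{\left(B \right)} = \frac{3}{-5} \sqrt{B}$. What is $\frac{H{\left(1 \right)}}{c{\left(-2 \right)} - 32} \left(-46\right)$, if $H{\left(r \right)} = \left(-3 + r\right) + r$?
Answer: $- \frac{18400}{12809} + \frac{345 i \sqrt{2}}{12809} \approx -1.4365 + 0.038091 i$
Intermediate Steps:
$c{\left(B \right)} = - \frac{3 \sqrt{B}}{5}$ ($c{\left(B \right)} = 3 \left(- \frac{1}{5}\right) \sqrt{B} = - \frac{3 \sqrt{B}}{5}$)
$H{\left(r \right)} = -3 + 2 r$
$\frac{H{\left(1 \right)}}{c{\left(-2 \right)} - 32} \left(-46\right) = \frac{-3 + 2 \cdot 1}{- \frac{3 \sqrt{-2}}{5} - 32} \left(-46\right) = \frac{-3 + 2}{- \frac{3 i \sqrt{2}}{5} - 32} \left(-46\right) = - \frac{1}{- \frac{3 i \sqrt{2}}{5} - 32} \left(-46\right) = - \frac{1}{-32 - \frac{3 i \sqrt{2}}{5}} \left(-46\right) = \frac{46}{-32 - \frac{3 i \sqrt{2}}{5}}$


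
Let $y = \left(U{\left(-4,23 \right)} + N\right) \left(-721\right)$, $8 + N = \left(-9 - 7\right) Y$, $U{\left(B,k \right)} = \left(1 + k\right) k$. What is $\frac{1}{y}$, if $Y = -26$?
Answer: $- \frac{1}{692160} \approx -1.4448 \cdot 10^{-6}$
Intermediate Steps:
$U{\left(B,k \right)} = k \left(1 + k\right)$
$N = 408$ ($N = -8 + \left(-9 - 7\right) \left(-26\right) = -8 - -416 = -8 + 416 = 408$)
$y = -692160$ ($y = \left(23 \left(1 + 23\right) + 408\right) \left(-721\right) = \left(23 \cdot 24 + 408\right) \left(-721\right) = \left(552 + 408\right) \left(-721\right) = 960 \left(-721\right) = -692160$)
$\frac{1}{y} = \frac{1}{-692160} = - \frac{1}{692160}$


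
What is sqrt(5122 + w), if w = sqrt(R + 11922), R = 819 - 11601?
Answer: sqrt(5122 + 2*sqrt(285)) ≈ 71.804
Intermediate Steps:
R = -10782
w = 2*sqrt(285) (w = sqrt(-10782 + 11922) = sqrt(1140) = 2*sqrt(285) ≈ 33.764)
sqrt(5122 + w) = sqrt(5122 + 2*sqrt(285))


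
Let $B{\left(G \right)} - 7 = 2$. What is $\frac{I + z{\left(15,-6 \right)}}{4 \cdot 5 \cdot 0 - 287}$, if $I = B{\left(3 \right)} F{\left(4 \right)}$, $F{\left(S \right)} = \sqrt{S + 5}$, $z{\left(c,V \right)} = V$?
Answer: $- \frac{3}{41} \approx -0.073171$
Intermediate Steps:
$F{\left(S \right)} = \sqrt{5 + S}$
$B{\left(G \right)} = 9$ ($B{\left(G \right)} = 7 + 2 = 9$)
$I = 27$ ($I = 9 \sqrt{5 + 4} = 9 \sqrt{9} = 9 \cdot 3 = 27$)
$\frac{I + z{\left(15,-6 \right)}}{4 \cdot 5 \cdot 0 - 287} = \frac{27 - 6}{4 \cdot 5 \cdot 0 - 287} = \frac{21}{20 \cdot 0 - 287} = \frac{21}{0 - 287} = \frac{21}{-287} = 21 \left(- \frac{1}{287}\right) = - \frac{3}{41}$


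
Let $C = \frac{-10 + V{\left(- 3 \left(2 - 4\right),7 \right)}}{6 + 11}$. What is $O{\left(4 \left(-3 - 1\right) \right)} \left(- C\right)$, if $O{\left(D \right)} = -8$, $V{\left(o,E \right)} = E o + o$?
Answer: $\frac{304}{17} \approx 17.882$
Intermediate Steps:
$V{\left(o,E \right)} = o + E o$
$C = \frac{38}{17}$ ($C = \frac{-10 + - 3 \left(2 - 4\right) \left(1 + 7\right)}{6 + 11} = \frac{-10 + \left(-3\right) \left(-2\right) 8}{17} = \left(-10 + 6 \cdot 8\right) \frac{1}{17} = \left(-10 + 48\right) \frac{1}{17} = 38 \cdot \frac{1}{17} = \frac{38}{17} \approx 2.2353$)
$O{\left(4 \left(-3 - 1\right) \right)} \left(- C\right) = - 8 \left(\left(-1\right) \frac{38}{17}\right) = \left(-8\right) \left(- \frac{38}{17}\right) = \frac{304}{17}$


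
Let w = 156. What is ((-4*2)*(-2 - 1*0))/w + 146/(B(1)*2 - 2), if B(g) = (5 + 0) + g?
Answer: 2867/195 ≈ 14.703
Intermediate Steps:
B(g) = 5 + g
((-4*2)*(-2 - 1*0))/w + 146/(B(1)*2 - 2) = ((-4*2)*(-2 - 1*0))/156 + 146/((5 + 1)*2 - 2) = -8*(-2 + 0)*(1/156) + 146/(6*2 - 2) = -8*(-2)*(1/156) + 146/(12 - 2) = 16*(1/156) + 146/10 = 4/39 + 146*(1/10) = 4/39 + 73/5 = 2867/195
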